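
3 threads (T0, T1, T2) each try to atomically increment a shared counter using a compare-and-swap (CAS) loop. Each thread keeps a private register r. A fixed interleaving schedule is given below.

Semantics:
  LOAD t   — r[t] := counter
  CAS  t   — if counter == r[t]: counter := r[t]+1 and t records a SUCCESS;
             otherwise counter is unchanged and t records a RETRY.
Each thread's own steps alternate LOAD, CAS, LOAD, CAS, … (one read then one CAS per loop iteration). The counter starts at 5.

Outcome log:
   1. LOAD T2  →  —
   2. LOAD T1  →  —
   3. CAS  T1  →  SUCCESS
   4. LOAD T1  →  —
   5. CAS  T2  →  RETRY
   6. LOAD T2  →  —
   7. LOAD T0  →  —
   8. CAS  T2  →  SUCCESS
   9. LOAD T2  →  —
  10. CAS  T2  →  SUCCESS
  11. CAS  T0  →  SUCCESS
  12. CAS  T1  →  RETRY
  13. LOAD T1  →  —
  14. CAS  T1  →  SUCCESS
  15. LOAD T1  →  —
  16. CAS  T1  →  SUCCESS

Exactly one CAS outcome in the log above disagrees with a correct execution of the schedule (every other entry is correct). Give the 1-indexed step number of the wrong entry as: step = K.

Reference trace:
[1] T2.load  rd  (counter 5, T2.r 5)
[2] T1.load  rd  (counter 5, T1.r 5)
[3] T1.cas  hit  (counter 6, T1.r 5)
[4] T1.load  rd  (counter 6, T1.r 6)
[5] T2.cas  miss  (counter 6, T2.r 5)
[6] T2.load  rd  (counter 6, T2.r 6)
[7] T0.load  rd  (counter 6, T0.r 6)
[8] T2.cas  hit  (counter 7, T2.r 6)
[9] T2.load  rd  (counter 7, T2.r 7)
[10] T2.cas  hit  (counter 8, T2.r 7)
[11] T0.cas  miss  (counter 8, T0.r 6)
[12] T1.cas  miss  (counter 8, T1.r 6)
[13] T1.load  rd  (counter 8, T1.r 8)
[14] T1.cas  hit  (counter 9, T1.r 8)
[15] T1.load  rd  (counter 9, T1.r 9)
[16] T1.cas  hit  (counter 10, T1.r 9)
Log disagrees first at step 11.

step = 11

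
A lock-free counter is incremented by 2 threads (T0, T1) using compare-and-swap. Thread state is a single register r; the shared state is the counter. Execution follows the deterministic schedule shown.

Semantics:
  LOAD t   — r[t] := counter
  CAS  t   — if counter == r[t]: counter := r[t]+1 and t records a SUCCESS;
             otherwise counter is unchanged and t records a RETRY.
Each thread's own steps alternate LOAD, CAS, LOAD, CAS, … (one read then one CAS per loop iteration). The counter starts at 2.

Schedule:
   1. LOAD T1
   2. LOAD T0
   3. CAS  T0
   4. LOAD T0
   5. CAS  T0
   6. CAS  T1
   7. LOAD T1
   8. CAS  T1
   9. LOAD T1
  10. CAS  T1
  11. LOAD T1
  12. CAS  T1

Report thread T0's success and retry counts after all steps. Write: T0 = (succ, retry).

T0 = (2, 0)

   1) LOAD T1:  M=2  r_T1=2
   2) LOAD T0:  M=2  r_T0=2
   3) CAS  T0:  M=3  r_T0=2 ✓
   4) LOAD T0:  M=3  r_T0=3
   5) CAS  T0:  M=4  r_T0=3 ✓
   6) CAS  T1:  M=4  r_T1=2 ✗
   7) LOAD T1:  M=4  r_T1=4
   8) CAS  T1:  M=5  r_T1=4 ✓
   9) LOAD T1:  M=5  r_T1=5
  10) CAS  T1:  M=6  r_T1=5 ✓
  11) LOAD T1:  M=6  r_T1=6
  12) CAS  T1:  M=7  r_T1=6 ✓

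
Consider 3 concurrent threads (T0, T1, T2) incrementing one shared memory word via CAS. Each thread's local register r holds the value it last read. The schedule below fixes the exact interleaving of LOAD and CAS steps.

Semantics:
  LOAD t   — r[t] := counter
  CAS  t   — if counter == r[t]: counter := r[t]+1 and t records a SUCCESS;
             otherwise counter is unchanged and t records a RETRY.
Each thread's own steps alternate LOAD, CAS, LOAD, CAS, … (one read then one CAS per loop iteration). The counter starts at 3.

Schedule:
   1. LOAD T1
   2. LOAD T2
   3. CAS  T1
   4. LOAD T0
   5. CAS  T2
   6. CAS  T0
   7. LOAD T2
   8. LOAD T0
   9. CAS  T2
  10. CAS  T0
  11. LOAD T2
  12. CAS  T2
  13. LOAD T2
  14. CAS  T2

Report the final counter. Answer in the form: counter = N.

counter = 8

1. LOAD T1 → mem=3 r[T1]=3 [LOAD]
2. LOAD T2 → mem=3 r[T2]=3 [LOAD]
3. CAS T1 → mem=4 r[T1]=3 [OK]
4. LOAD T0 → mem=4 r[T0]=4 [LOAD]
5. CAS T2 → mem=4 r[T2]=3 [RETRY]
6. CAS T0 → mem=5 r[T0]=4 [OK]
7. LOAD T2 → mem=5 r[T2]=5 [LOAD]
8. LOAD T0 → mem=5 r[T0]=5 [LOAD]
9. CAS T2 → mem=6 r[T2]=5 [OK]
10. CAS T0 → mem=6 r[T0]=5 [RETRY]
11. LOAD T2 → mem=6 r[T2]=6 [LOAD]
12. CAS T2 → mem=7 r[T2]=6 [OK]
13. LOAD T2 → mem=7 r[T2]=7 [LOAD]
14. CAS T2 → mem=8 r[T2]=7 [OK]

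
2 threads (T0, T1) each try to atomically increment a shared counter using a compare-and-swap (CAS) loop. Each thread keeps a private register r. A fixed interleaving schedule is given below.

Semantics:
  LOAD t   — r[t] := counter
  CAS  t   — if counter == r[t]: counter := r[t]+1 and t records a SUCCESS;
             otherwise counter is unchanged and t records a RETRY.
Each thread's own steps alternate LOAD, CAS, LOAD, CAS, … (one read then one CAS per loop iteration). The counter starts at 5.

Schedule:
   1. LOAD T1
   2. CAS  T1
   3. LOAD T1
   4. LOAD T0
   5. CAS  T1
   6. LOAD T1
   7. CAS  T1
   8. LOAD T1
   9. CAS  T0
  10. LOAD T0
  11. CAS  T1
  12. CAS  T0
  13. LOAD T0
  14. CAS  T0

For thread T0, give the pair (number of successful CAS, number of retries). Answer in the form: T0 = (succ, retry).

T0 = (1, 2)

   1) LOAD T1:  M=5  r_T1=5
   2) CAS  T1:  M=6  r_T1=5 ✓
   3) LOAD T1:  M=6  r_T1=6
   4) LOAD T0:  M=6  r_T0=6
   5) CAS  T1:  M=7  r_T1=6 ✓
   6) LOAD T1:  M=7  r_T1=7
   7) CAS  T1:  M=8  r_T1=7 ✓
   8) LOAD T1:  M=8  r_T1=8
   9) CAS  T0:  M=8  r_T0=6 ✗
  10) LOAD T0:  M=8  r_T0=8
  11) CAS  T1:  M=9  r_T1=8 ✓
  12) CAS  T0:  M=9  r_T0=8 ✗
  13) LOAD T0:  M=9  r_T0=9
  14) CAS  T0:  M=10  r_T0=9 ✓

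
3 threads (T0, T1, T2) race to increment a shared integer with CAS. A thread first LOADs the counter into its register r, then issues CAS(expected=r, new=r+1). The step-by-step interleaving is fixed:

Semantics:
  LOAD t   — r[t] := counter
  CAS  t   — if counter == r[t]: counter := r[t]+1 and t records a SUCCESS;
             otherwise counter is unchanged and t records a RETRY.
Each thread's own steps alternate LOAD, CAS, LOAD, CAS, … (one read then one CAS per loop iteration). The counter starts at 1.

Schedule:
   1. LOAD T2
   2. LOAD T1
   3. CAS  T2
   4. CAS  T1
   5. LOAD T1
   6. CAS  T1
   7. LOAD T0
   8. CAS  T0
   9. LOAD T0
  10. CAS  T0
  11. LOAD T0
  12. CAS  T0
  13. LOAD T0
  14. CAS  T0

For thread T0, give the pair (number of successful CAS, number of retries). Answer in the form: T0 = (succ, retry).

[1] T2.load  rd  (counter 1, T2.r 1)
[2] T1.load  rd  (counter 1, T1.r 1)
[3] T2.cas  hit  (counter 2, T2.r 1)
[4] T1.cas  miss  (counter 2, T1.r 1)
[5] T1.load  rd  (counter 2, T1.r 2)
[6] T1.cas  hit  (counter 3, T1.r 2)
[7] T0.load  rd  (counter 3, T0.r 3)
[8] T0.cas  hit  (counter 4, T0.r 3)
[9] T0.load  rd  (counter 4, T0.r 4)
[10] T0.cas  hit  (counter 5, T0.r 4)
[11] T0.load  rd  (counter 5, T0.r 5)
[12] T0.cas  hit  (counter 6, T0.r 5)
[13] T0.load  rd  (counter 6, T0.r 6)
[14] T0.cas  hit  (counter 7, T0.r 6)

T0 = (4, 0)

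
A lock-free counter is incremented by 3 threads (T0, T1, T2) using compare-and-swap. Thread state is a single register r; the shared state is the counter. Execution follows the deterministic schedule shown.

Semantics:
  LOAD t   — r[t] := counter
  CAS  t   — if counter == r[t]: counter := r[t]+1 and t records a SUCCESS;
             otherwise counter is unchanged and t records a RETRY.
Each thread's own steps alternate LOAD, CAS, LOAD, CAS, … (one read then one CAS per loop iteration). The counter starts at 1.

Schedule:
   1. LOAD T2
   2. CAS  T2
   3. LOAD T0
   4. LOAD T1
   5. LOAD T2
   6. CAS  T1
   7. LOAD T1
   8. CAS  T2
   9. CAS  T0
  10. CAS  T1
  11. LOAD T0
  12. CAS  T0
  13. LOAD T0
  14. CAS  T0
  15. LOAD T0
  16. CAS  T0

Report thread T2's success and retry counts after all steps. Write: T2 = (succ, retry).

T2 = (1, 1)

#1 T2 reads 1
#2 T2 CAS(1→2) writes; counter now 2
#3 T0 reads 2
#4 T1 reads 2
#5 T2 reads 2
#6 T1 CAS(2→3) writes; counter now 3
#7 T1 reads 3
#8 T2 CAS(2→3) fails; counter now 3
#9 T0 CAS(2→3) fails; counter now 3
#10 T1 CAS(3→4) writes; counter now 4
#11 T0 reads 4
#12 T0 CAS(4→5) writes; counter now 5
#13 T0 reads 5
#14 T0 CAS(5→6) writes; counter now 6
#15 T0 reads 6
#16 T0 CAS(6→7) writes; counter now 7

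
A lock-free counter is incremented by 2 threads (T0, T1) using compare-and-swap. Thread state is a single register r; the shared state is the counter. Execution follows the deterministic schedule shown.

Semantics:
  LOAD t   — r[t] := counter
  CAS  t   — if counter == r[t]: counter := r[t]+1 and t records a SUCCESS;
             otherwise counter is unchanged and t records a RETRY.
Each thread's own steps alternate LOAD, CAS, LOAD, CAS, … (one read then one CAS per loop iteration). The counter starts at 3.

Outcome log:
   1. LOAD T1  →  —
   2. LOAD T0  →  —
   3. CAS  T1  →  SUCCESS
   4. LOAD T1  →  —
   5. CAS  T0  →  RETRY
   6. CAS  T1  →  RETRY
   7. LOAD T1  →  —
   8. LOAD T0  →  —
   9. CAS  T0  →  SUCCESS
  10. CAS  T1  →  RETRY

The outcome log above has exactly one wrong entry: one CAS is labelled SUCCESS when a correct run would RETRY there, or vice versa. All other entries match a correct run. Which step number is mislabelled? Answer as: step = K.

Re-executing:
T1 LOAD — after: cnt=3, r=3 — load
T0 LOAD — after: cnt=3, r=3 — load
T1 CAS — after: cnt=4, r=3 — ok
T1 LOAD — after: cnt=4, r=4 — load
T0 CAS — after: cnt=4, r=3 — retry
T1 CAS — after: cnt=5, r=4 — ok
T1 LOAD — after: cnt=5, r=5 — load
T0 LOAD — after: cnt=5, r=5 — load
T0 CAS — after: cnt=6, r=5 — ok
T1 CAS — after: cnt=6, r=5 — retry
Mismatch at 6.

step = 6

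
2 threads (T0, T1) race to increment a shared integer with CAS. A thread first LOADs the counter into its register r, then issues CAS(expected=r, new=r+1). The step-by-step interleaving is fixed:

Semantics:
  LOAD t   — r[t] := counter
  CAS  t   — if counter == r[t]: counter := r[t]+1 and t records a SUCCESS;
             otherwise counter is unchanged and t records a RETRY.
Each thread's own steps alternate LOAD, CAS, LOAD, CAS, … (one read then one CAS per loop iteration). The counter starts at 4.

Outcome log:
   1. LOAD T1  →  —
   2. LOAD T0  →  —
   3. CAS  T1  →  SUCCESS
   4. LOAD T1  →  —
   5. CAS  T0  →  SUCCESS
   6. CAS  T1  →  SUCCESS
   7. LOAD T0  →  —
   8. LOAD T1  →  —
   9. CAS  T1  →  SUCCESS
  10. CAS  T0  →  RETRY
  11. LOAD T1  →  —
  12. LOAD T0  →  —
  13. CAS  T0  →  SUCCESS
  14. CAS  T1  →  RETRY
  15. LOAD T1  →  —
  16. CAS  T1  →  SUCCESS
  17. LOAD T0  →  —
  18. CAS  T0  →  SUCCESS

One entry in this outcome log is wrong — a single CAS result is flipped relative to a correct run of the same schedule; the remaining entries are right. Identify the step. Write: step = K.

step = 5

Reference trace:
1. LOAD T1 → mem=4 r[T1]=4 [LOAD]
2. LOAD T0 → mem=4 r[T0]=4 [LOAD]
3. CAS T1 → mem=5 r[T1]=4 [OK]
4. LOAD T1 → mem=5 r[T1]=5 [LOAD]
5. CAS T0 → mem=5 r[T0]=4 [RETRY]
6. CAS T1 → mem=6 r[T1]=5 [OK]
7. LOAD T0 → mem=6 r[T0]=6 [LOAD]
8. LOAD T1 → mem=6 r[T1]=6 [LOAD]
9. CAS T1 → mem=7 r[T1]=6 [OK]
10. CAS T0 → mem=7 r[T0]=6 [RETRY]
11. LOAD T1 → mem=7 r[T1]=7 [LOAD]
12. LOAD T0 → mem=7 r[T0]=7 [LOAD]
13. CAS T0 → mem=8 r[T0]=7 [OK]
14. CAS T1 → mem=8 r[T1]=7 [RETRY]
15. LOAD T1 → mem=8 r[T1]=8 [LOAD]
16. CAS T1 → mem=9 r[T1]=8 [OK]
17. LOAD T0 → mem=9 r[T0]=9 [LOAD]
18. CAS T0 → mem=10 r[T0]=9 [OK]
Log disagrees first at step 5.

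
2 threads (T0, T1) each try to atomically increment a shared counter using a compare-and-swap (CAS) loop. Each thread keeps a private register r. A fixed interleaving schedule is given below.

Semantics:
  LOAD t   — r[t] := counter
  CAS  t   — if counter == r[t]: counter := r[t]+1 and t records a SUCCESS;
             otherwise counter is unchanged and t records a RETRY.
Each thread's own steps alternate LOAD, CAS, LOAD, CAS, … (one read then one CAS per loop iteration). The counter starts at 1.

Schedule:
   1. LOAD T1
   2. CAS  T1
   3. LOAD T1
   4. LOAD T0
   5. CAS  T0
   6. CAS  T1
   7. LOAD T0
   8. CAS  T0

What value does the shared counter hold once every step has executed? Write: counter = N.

counter = 4

step 1: T1 LOAD ⇒ load; ctr=1 reg=1
step 2: T1 CAS ⇒ ok; ctr=2 reg=1
step 3: T1 LOAD ⇒ load; ctr=2 reg=2
step 4: T0 LOAD ⇒ load; ctr=2 reg=2
step 5: T0 CAS ⇒ ok; ctr=3 reg=2
step 6: T1 CAS ⇒ retry; ctr=3 reg=2
step 7: T0 LOAD ⇒ load; ctr=3 reg=3
step 8: T0 CAS ⇒ ok; ctr=4 reg=3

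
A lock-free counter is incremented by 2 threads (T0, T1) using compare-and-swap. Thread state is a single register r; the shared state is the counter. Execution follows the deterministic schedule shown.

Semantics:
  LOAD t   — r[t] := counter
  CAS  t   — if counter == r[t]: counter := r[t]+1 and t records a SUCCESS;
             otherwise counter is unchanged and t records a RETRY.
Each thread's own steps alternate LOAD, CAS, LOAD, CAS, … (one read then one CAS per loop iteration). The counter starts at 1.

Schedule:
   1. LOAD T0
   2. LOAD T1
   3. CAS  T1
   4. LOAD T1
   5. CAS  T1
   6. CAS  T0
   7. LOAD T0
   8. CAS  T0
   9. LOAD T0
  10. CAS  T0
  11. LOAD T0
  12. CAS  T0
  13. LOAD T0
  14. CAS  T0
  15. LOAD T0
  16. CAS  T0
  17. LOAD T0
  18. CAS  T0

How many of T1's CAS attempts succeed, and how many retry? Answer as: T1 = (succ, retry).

#1 T0 reads 1
#2 T1 reads 1
#3 T1 CAS(1→2) writes; counter now 2
#4 T1 reads 2
#5 T1 CAS(2→3) writes; counter now 3
#6 T0 CAS(1→2) fails; counter now 3
#7 T0 reads 3
#8 T0 CAS(3→4) writes; counter now 4
#9 T0 reads 4
#10 T0 CAS(4→5) writes; counter now 5
#11 T0 reads 5
#12 T0 CAS(5→6) writes; counter now 6
#13 T0 reads 6
#14 T0 CAS(6→7) writes; counter now 7
#15 T0 reads 7
#16 T0 CAS(7→8) writes; counter now 8
#17 T0 reads 8
#18 T0 CAS(8→9) writes; counter now 9

T1 = (2, 0)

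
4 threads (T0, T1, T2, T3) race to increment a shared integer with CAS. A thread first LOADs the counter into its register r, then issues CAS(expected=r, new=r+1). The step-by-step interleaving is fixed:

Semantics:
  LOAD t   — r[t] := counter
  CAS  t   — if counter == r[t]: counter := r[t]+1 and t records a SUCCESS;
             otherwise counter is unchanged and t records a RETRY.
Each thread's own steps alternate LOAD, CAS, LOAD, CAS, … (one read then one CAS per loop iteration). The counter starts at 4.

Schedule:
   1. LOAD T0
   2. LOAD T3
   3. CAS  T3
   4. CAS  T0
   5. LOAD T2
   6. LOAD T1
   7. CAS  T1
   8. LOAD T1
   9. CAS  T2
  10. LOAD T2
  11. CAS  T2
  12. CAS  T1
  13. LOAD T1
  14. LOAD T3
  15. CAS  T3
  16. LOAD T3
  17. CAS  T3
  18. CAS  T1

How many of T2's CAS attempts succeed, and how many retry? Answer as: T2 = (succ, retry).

T2 = (1, 1)

T0 LOAD — after: cnt=4, r=4 — load
T3 LOAD — after: cnt=4, r=4 — load
T3 CAS — after: cnt=5, r=4 — ok
T0 CAS — after: cnt=5, r=4 — retry
T2 LOAD — after: cnt=5, r=5 — load
T1 LOAD — after: cnt=5, r=5 — load
T1 CAS — after: cnt=6, r=5 — ok
T1 LOAD — after: cnt=6, r=6 — load
T2 CAS — after: cnt=6, r=5 — retry
T2 LOAD — after: cnt=6, r=6 — load
T2 CAS — after: cnt=7, r=6 — ok
T1 CAS — after: cnt=7, r=6 — retry
T1 LOAD — after: cnt=7, r=7 — load
T3 LOAD — after: cnt=7, r=7 — load
T3 CAS — after: cnt=8, r=7 — ok
T3 LOAD — after: cnt=8, r=8 — load
T3 CAS — after: cnt=9, r=8 — ok
T1 CAS — after: cnt=9, r=7 — retry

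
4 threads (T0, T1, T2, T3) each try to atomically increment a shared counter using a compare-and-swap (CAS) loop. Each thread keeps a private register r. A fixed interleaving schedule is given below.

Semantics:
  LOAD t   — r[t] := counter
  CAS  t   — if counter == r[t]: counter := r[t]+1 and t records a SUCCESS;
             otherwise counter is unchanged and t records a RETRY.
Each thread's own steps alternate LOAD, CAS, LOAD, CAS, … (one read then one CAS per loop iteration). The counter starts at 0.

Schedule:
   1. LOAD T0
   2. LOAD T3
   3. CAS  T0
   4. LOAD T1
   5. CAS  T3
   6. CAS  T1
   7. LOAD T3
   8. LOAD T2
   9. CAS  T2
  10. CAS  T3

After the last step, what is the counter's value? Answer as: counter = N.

counter = 3

#1 T0 reads 0
#2 T3 reads 0
#3 T0 CAS(0→1) writes; counter now 1
#4 T1 reads 1
#5 T3 CAS(0→1) fails; counter now 1
#6 T1 CAS(1→2) writes; counter now 2
#7 T3 reads 2
#8 T2 reads 2
#9 T2 CAS(2→3) writes; counter now 3
#10 T3 CAS(2→3) fails; counter now 3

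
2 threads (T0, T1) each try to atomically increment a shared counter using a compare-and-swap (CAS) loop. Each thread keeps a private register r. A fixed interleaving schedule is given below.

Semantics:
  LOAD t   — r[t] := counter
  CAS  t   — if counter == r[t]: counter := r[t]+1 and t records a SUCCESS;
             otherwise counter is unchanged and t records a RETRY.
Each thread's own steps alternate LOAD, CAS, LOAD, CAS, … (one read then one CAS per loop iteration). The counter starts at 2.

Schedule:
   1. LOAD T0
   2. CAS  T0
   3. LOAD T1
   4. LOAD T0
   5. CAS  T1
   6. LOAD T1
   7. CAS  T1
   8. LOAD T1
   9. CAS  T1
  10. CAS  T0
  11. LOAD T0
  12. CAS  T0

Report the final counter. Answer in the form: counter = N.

T0 LOAD — after: cnt=2, r=2 — load
T0 CAS — after: cnt=3, r=2 — ok
T1 LOAD — after: cnt=3, r=3 — load
T0 LOAD — after: cnt=3, r=3 — load
T1 CAS — after: cnt=4, r=3 — ok
T1 LOAD — after: cnt=4, r=4 — load
T1 CAS — after: cnt=5, r=4 — ok
T1 LOAD — after: cnt=5, r=5 — load
T1 CAS — after: cnt=6, r=5 — ok
T0 CAS — after: cnt=6, r=3 — retry
T0 LOAD — after: cnt=6, r=6 — load
T0 CAS — after: cnt=7, r=6 — ok

counter = 7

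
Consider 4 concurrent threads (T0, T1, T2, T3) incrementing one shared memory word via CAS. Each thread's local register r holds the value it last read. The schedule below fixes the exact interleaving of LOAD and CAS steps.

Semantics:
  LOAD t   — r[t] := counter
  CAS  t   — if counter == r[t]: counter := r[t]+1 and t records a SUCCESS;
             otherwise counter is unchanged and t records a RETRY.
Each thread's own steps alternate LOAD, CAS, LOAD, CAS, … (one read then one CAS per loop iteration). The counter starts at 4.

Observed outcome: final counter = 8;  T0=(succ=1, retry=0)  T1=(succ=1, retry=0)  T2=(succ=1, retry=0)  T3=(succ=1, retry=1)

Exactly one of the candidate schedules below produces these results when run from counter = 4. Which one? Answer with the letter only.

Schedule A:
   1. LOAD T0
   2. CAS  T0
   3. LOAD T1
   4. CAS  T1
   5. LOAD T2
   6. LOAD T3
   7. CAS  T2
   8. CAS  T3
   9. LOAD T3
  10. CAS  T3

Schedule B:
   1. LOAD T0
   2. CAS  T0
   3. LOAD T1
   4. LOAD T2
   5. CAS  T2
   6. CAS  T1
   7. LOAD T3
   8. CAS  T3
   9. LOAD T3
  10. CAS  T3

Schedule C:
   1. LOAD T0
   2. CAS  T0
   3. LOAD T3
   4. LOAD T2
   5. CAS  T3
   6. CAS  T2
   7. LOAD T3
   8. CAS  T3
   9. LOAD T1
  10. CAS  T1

Simulating candidate A:
step 1: T0 LOAD ⇒ load; ctr=4 reg=4
step 2: T0 CAS ⇒ ok; ctr=5 reg=4
step 3: T1 LOAD ⇒ load; ctr=5 reg=5
step 4: T1 CAS ⇒ ok; ctr=6 reg=5
step 5: T2 LOAD ⇒ load; ctr=6 reg=6
step 6: T3 LOAD ⇒ load; ctr=6 reg=6
step 7: T2 CAS ⇒ ok; ctr=7 reg=6
step 8: T3 CAS ⇒ retry; ctr=7 reg=6
step 9: T3 LOAD ⇒ load; ctr=7 reg=7
step 10: T3 CAS ⇒ ok; ctr=8 reg=7

A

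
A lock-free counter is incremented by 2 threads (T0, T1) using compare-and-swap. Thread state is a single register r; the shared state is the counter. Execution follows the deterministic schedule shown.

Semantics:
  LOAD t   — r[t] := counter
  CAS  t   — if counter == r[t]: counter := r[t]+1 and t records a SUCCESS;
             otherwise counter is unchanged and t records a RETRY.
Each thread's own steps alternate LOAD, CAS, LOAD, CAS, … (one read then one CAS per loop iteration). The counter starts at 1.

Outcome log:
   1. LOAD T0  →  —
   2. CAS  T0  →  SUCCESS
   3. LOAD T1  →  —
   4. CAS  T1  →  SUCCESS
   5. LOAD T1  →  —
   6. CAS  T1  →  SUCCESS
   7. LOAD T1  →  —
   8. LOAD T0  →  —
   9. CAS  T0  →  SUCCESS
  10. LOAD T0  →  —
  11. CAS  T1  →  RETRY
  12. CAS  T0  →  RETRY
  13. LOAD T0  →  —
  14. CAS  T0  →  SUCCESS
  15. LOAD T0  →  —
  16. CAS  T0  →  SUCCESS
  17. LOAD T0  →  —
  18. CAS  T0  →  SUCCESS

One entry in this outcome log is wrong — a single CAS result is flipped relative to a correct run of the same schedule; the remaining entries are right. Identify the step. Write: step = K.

Re-executing:
T0 LOAD — after: cnt=1, r=1 — load
T0 CAS — after: cnt=2, r=1 — ok
T1 LOAD — after: cnt=2, r=2 — load
T1 CAS — after: cnt=3, r=2 — ok
T1 LOAD — after: cnt=3, r=3 — load
T1 CAS — after: cnt=4, r=3 — ok
T1 LOAD — after: cnt=4, r=4 — load
T0 LOAD — after: cnt=4, r=4 — load
T0 CAS — after: cnt=5, r=4 — ok
T0 LOAD — after: cnt=5, r=5 — load
T1 CAS — after: cnt=5, r=4 — retry
T0 CAS — after: cnt=6, r=5 — ok
T0 LOAD — after: cnt=6, r=6 — load
T0 CAS — after: cnt=7, r=6 — ok
T0 LOAD — after: cnt=7, r=7 — load
T0 CAS — after: cnt=8, r=7 — ok
T0 LOAD — after: cnt=8, r=8 — load
T0 CAS — after: cnt=9, r=8 — ok
Mismatch at 12.

step = 12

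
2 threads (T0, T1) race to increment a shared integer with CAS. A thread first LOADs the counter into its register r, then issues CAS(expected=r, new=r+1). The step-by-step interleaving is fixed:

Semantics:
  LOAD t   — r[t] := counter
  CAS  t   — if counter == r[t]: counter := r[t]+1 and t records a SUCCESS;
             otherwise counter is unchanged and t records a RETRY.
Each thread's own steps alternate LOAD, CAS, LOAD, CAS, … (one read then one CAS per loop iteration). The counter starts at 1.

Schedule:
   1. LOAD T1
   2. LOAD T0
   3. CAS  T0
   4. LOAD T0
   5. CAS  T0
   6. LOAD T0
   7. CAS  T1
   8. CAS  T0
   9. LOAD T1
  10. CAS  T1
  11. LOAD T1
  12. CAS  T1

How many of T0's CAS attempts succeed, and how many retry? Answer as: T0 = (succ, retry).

T0 = (3, 0)

T1 LOAD — after: cnt=1, r=1 — load
T0 LOAD — after: cnt=1, r=1 — load
T0 CAS — after: cnt=2, r=1 — ok
T0 LOAD — after: cnt=2, r=2 — load
T0 CAS — after: cnt=3, r=2 — ok
T0 LOAD — after: cnt=3, r=3 — load
T1 CAS — after: cnt=3, r=1 — retry
T0 CAS — after: cnt=4, r=3 — ok
T1 LOAD — after: cnt=4, r=4 — load
T1 CAS — after: cnt=5, r=4 — ok
T1 LOAD — after: cnt=5, r=5 — load
T1 CAS — after: cnt=6, r=5 — ok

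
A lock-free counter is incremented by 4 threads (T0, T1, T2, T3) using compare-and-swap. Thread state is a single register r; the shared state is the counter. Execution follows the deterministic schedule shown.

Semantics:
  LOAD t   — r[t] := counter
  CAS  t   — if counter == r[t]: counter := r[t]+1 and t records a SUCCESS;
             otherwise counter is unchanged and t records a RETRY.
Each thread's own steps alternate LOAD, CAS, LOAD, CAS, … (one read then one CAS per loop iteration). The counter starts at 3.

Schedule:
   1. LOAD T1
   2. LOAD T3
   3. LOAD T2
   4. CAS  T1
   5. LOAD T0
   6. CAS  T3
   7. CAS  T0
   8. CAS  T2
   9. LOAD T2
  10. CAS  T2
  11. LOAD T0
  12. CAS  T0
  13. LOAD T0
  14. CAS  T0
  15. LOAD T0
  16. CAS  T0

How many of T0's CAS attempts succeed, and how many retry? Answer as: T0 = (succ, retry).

T0 = (4, 0)

1. LOAD T1 → mem=3 r[T1]=3 [LOAD]
2. LOAD T3 → mem=3 r[T3]=3 [LOAD]
3. LOAD T2 → mem=3 r[T2]=3 [LOAD]
4. CAS T1 → mem=4 r[T1]=3 [OK]
5. LOAD T0 → mem=4 r[T0]=4 [LOAD]
6. CAS T3 → mem=4 r[T3]=3 [RETRY]
7. CAS T0 → mem=5 r[T0]=4 [OK]
8. CAS T2 → mem=5 r[T2]=3 [RETRY]
9. LOAD T2 → mem=5 r[T2]=5 [LOAD]
10. CAS T2 → mem=6 r[T2]=5 [OK]
11. LOAD T0 → mem=6 r[T0]=6 [LOAD]
12. CAS T0 → mem=7 r[T0]=6 [OK]
13. LOAD T0 → mem=7 r[T0]=7 [LOAD]
14. CAS T0 → mem=8 r[T0]=7 [OK]
15. LOAD T0 → mem=8 r[T0]=8 [LOAD]
16. CAS T0 → mem=9 r[T0]=8 [OK]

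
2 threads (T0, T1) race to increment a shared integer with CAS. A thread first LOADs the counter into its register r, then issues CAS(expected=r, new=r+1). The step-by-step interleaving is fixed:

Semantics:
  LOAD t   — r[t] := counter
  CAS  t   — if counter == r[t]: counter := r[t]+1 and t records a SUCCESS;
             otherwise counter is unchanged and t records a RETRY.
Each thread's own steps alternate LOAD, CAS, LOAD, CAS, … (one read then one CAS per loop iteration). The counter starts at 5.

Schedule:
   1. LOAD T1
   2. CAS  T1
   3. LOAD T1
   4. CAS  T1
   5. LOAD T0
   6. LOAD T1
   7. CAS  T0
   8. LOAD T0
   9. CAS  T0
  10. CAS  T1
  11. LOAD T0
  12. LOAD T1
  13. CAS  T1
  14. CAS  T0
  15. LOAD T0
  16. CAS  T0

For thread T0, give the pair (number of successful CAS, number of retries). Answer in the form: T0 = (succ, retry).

T0 = (3, 1)

   1) LOAD T1:  M=5  r_T1=5
   2) CAS  T1:  M=6  r_T1=5 ✓
   3) LOAD T1:  M=6  r_T1=6
   4) CAS  T1:  M=7  r_T1=6 ✓
   5) LOAD T0:  M=7  r_T0=7
   6) LOAD T1:  M=7  r_T1=7
   7) CAS  T0:  M=8  r_T0=7 ✓
   8) LOAD T0:  M=8  r_T0=8
   9) CAS  T0:  M=9  r_T0=8 ✓
  10) CAS  T1:  M=9  r_T1=7 ✗
  11) LOAD T0:  M=9  r_T0=9
  12) LOAD T1:  M=9  r_T1=9
  13) CAS  T1:  M=10  r_T1=9 ✓
  14) CAS  T0:  M=10  r_T0=9 ✗
  15) LOAD T0:  M=10  r_T0=10
  16) CAS  T0:  M=11  r_T0=10 ✓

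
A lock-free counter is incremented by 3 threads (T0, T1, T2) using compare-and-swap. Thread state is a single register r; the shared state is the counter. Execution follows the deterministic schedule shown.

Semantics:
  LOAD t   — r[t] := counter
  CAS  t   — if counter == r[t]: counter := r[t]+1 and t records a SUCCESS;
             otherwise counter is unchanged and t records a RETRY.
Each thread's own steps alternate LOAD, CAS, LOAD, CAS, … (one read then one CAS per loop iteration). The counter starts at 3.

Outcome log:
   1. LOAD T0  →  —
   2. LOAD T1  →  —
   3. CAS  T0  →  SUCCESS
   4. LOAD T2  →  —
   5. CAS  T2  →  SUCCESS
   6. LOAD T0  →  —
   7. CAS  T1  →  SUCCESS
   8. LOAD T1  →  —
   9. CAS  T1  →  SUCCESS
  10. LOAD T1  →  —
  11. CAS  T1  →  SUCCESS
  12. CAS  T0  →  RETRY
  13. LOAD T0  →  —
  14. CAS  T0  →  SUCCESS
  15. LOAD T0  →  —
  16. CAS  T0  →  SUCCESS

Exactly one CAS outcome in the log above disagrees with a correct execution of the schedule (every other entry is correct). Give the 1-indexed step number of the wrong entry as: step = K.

step = 7

Correct run:
step 1: T0 LOAD ⇒ load; ctr=3 reg=3
step 2: T1 LOAD ⇒ load; ctr=3 reg=3
step 3: T0 CAS ⇒ ok; ctr=4 reg=3
step 4: T2 LOAD ⇒ load; ctr=4 reg=4
step 5: T2 CAS ⇒ ok; ctr=5 reg=4
step 6: T0 LOAD ⇒ load; ctr=5 reg=5
step 7: T1 CAS ⇒ retry; ctr=5 reg=3
step 8: T1 LOAD ⇒ load; ctr=5 reg=5
step 9: T1 CAS ⇒ ok; ctr=6 reg=5
step 10: T1 LOAD ⇒ load; ctr=6 reg=6
step 11: T1 CAS ⇒ ok; ctr=7 reg=6
step 12: T0 CAS ⇒ retry; ctr=7 reg=5
step 13: T0 LOAD ⇒ load; ctr=7 reg=7
step 14: T0 CAS ⇒ ok; ctr=8 reg=7
step 15: T0 LOAD ⇒ load; ctr=8 reg=8
step 16: T0 CAS ⇒ ok; ctr=9 reg=8
Log disagrees first at step 7.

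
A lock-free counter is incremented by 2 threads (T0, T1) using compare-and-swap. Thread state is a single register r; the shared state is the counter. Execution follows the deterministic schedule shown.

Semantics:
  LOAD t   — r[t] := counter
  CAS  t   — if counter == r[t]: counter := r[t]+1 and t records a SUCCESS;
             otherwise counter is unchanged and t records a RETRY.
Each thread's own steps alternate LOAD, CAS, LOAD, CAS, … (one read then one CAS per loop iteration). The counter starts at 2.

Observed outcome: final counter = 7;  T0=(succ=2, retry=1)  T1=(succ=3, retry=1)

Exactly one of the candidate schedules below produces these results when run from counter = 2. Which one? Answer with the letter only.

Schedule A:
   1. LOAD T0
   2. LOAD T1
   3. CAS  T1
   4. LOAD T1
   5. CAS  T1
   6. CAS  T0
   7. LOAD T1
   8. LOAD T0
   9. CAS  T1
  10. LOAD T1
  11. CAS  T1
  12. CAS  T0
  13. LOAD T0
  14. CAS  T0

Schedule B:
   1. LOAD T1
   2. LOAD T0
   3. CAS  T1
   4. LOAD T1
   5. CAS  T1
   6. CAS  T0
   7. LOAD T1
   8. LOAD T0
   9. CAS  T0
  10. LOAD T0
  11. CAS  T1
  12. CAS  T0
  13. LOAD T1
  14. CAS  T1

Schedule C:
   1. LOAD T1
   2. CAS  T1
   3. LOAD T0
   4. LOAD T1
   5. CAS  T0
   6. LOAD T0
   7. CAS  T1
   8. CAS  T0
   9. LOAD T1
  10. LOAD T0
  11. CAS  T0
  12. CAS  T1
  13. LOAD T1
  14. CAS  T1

Simulating candidate B:
   1) LOAD T1:  M=2  r_T1=2
   2) LOAD T0:  M=2  r_T0=2
   3) CAS  T1:  M=3  r_T1=2 ✓
   4) LOAD T1:  M=3  r_T1=3
   5) CAS  T1:  M=4  r_T1=3 ✓
   6) CAS  T0:  M=4  r_T0=2 ✗
   7) LOAD T1:  M=4  r_T1=4
   8) LOAD T0:  M=4  r_T0=4
   9) CAS  T0:  M=5  r_T0=4 ✓
  10) LOAD T0:  M=5  r_T0=5
  11) CAS  T1:  M=5  r_T1=4 ✗
  12) CAS  T0:  M=6  r_T0=5 ✓
  13) LOAD T1:  M=6  r_T1=6
  14) CAS  T1:  M=7  r_T1=6 ✓

B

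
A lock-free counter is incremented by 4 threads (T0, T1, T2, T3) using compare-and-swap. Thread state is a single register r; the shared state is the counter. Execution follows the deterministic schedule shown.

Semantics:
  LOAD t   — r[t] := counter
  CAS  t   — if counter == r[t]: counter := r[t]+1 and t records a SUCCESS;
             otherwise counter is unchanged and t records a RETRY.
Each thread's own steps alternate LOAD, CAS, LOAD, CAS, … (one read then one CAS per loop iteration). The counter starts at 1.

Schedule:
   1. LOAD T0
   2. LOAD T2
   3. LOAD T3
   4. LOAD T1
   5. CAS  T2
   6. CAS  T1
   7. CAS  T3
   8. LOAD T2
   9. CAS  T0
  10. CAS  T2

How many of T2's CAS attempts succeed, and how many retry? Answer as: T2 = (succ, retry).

1. LOAD T0 → mem=1 r[T0]=1 [LOAD]
2. LOAD T2 → mem=1 r[T2]=1 [LOAD]
3. LOAD T3 → mem=1 r[T3]=1 [LOAD]
4. LOAD T1 → mem=1 r[T1]=1 [LOAD]
5. CAS T2 → mem=2 r[T2]=1 [OK]
6. CAS T1 → mem=2 r[T1]=1 [RETRY]
7. CAS T3 → mem=2 r[T3]=1 [RETRY]
8. LOAD T2 → mem=2 r[T2]=2 [LOAD]
9. CAS T0 → mem=2 r[T0]=1 [RETRY]
10. CAS T2 → mem=3 r[T2]=2 [OK]

T2 = (2, 0)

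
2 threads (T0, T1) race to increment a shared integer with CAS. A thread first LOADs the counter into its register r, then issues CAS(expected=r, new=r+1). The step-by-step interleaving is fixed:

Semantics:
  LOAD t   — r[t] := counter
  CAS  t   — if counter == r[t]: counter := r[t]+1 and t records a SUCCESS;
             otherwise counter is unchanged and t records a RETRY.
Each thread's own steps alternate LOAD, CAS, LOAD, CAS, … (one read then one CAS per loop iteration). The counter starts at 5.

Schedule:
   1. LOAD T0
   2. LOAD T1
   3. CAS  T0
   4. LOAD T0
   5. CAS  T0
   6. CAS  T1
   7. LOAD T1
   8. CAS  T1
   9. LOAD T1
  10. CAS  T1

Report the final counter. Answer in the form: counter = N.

counter = 9

   1) LOAD T0:  M=5  r_T0=5
   2) LOAD T1:  M=5  r_T1=5
   3) CAS  T0:  M=6  r_T0=5 ✓
   4) LOAD T0:  M=6  r_T0=6
   5) CAS  T0:  M=7  r_T0=6 ✓
   6) CAS  T1:  M=7  r_T1=5 ✗
   7) LOAD T1:  M=7  r_T1=7
   8) CAS  T1:  M=8  r_T1=7 ✓
   9) LOAD T1:  M=8  r_T1=8
  10) CAS  T1:  M=9  r_T1=8 ✓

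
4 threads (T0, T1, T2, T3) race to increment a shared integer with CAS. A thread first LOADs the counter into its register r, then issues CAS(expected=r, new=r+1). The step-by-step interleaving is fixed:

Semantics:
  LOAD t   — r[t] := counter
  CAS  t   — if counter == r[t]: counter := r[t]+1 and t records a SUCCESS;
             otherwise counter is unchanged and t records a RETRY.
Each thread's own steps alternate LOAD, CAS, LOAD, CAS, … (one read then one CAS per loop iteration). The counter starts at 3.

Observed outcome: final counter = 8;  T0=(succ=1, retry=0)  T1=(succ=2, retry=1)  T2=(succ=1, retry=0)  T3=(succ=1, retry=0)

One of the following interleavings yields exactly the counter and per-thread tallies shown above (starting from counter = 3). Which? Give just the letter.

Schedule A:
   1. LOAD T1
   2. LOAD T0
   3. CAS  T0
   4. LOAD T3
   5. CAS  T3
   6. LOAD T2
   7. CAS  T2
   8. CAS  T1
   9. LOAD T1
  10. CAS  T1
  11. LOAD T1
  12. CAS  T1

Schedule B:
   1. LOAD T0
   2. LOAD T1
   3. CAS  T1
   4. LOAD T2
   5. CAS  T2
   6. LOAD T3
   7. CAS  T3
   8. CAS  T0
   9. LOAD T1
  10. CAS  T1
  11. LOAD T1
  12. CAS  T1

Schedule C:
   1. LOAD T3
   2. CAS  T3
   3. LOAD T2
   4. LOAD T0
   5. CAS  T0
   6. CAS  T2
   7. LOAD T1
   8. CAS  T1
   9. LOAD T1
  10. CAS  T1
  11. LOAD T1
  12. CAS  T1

Run A:
[1] T1.load  rd  (counter 3, T1.r 3)
[2] T0.load  rd  (counter 3, T0.r 3)
[3] T0.cas  hit  (counter 4, T0.r 3)
[4] T3.load  rd  (counter 4, T3.r 4)
[5] T3.cas  hit  (counter 5, T3.r 4)
[6] T2.load  rd  (counter 5, T2.r 5)
[7] T2.cas  hit  (counter 6, T2.r 5)
[8] T1.cas  miss  (counter 6, T1.r 3)
[9] T1.load  rd  (counter 6, T1.r 6)
[10] T1.cas  hit  (counter 7, T1.r 6)
[11] T1.load  rd  (counter 7, T1.r 7)
[12] T1.cas  hit  (counter 8, T1.r 7)

A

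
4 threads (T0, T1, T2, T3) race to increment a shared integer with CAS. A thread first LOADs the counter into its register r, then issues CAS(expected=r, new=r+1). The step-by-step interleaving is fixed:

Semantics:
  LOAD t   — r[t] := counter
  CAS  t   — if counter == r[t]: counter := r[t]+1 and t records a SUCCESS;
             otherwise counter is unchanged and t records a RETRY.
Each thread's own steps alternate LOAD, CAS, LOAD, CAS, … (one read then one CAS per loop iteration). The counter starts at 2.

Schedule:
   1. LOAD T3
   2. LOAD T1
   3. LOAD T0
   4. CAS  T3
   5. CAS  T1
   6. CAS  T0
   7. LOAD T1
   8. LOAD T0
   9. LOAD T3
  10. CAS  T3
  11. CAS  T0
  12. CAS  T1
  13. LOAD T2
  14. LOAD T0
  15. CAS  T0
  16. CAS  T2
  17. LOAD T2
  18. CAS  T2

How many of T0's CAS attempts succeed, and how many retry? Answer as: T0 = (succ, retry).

T3 LOAD — after: cnt=2, r=2 — load
T1 LOAD — after: cnt=2, r=2 — load
T0 LOAD — after: cnt=2, r=2 — load
T3 CAS — after: cnt=3, r=2 — ok
T1 CAS — after: cnt=3, r=2 — retry
T0 CAS — after: cnt=3, r=2 — retry
T1 LOAD — after: cnt=3, r=3 — load
T0 LOAD — after: cnt=3, r=3 — load
T3 LOAD — after: cnt=3, r=3 — load
T3 CAS — after: cnt=4, r=3 — ok
T0 CAS — after: cnt=4, r=3 — retry
T1 CAS — after: cnt=4, r=3 — retry
T2 LOAD — after: cnt=4, r=4 — load
T0 LOAD — after: cnt=4, r=4 — load
T0 CAS — after: cnt=5, r=4 — ok
T2 CAS — after: cnt=5, r=4 — retry
T2 LOAD — after: cnt=5, r=5 — load
T2 CAS — after: cnt=6, r=5 — ok

T0 = (1, 2)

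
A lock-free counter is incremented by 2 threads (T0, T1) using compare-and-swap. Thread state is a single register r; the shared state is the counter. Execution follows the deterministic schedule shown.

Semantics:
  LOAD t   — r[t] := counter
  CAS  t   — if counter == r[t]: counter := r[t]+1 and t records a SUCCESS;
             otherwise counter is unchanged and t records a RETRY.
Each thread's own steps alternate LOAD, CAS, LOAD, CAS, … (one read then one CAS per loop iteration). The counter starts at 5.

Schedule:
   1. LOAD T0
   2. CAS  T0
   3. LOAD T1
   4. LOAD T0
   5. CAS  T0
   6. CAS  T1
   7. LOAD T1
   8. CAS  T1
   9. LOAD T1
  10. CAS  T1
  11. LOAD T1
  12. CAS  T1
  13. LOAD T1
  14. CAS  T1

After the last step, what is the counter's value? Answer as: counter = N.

counter = 11

   1) LOAD T0:  M=5  r_T0=5
   2) CAS  T0:  M=6  r_T0=5 ✓
   3) LOAD T1:  M=6  r_T1=6
   4) LOAD T0:  M=6  r_T0=6
   5) CAS  T0:  M=7  r_T0=6 ✓
   6) CAS  T1:  M=7  r_T1=6 ✗
   7) LOAD T1:  M=7  r_T1=7
   8) CAS  T1:  M=8  r_T1=7 ✓
   9) LOAD T1:  M=8  r_T1=8
  10) CAS  T1:  M=9  r_T1=8 ✓
  11) LOAD T1:  M=9  r_T1=9
  12) CAS  T1:  M=10  r_T1=9 ✓
  13) LOAD T1:  M=10  r_T1=10
  14) CAS  T1:  M=11  r_T1=10 ✓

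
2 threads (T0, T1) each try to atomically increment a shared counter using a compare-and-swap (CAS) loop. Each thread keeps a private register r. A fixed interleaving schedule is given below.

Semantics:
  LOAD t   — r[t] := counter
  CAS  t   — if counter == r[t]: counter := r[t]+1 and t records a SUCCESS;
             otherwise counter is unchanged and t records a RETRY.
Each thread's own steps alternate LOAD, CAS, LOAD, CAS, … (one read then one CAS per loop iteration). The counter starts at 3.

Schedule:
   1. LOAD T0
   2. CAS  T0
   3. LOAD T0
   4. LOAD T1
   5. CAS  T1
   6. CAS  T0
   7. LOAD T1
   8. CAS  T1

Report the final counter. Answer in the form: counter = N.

counter = 6

[1] T0.load  rd  (counter 3, T0.r 3)
[2] T0.cas  hit  (counter 4, T0.r 3)
[3] T0.load  rd  (counter 4, T0.r 4)
[4] T1.load  rd  (counter 4, T1.r 4)
[5] T1.cas  hit  (counter 5, T1.r 4)
[6] T0.cas  miss  (counter 5, T0.r 4)
[7] T1.load  rd  (counter 5, T1.r 5)
[8] T1.cas  hit  (counter 6, T1.r 5)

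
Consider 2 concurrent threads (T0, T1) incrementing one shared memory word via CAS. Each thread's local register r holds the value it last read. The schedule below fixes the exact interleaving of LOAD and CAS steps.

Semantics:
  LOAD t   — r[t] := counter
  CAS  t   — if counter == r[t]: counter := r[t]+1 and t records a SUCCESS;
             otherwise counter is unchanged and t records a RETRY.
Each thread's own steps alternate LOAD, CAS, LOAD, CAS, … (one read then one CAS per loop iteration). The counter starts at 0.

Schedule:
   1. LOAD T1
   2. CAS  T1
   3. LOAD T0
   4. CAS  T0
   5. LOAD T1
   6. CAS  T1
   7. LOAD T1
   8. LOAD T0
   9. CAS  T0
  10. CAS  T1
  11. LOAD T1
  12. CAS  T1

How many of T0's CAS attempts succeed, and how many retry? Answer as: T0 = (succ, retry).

   1) LOAD T1:  M=0  r_T1=0
   2) CAS  T1:  M=1  r_T1=0 ✓
   3) LOAD T0:  M=1  r_T0=1
   4) CAS  T0:  M=2  r_T0=1 ✓
   5) LOAD T1:  M=2  r_T1=2
   6) CAS  T1:  M=3  r_T1=2 ✓
   7) LOAD T1:  M=3  r_T1=3
   8) LOAD T0:  M=3  r_T0=3
   9) CAS  T0:  M=4  r_T0=3 ✓
  10) CAS  T1:  M=4  r_T1=3 ✗
  11) LOAD T1:  M=4  r_T1=4
  12) CAS  T1:  M=5  r_T1=4 ✓

T0 = (2, 0)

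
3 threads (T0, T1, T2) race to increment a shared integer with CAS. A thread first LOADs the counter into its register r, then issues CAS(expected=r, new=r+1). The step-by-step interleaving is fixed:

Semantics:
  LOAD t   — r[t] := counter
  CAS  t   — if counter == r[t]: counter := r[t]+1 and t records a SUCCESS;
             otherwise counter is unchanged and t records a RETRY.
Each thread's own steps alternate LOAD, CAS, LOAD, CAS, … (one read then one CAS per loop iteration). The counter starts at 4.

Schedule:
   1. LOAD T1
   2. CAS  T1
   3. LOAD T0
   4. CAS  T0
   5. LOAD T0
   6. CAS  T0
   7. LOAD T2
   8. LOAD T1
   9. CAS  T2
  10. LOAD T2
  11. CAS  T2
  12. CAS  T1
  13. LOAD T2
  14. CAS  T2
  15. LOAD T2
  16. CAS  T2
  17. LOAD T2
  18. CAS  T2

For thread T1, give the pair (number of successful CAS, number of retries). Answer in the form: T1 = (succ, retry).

T1 = (1, 1)

[1] T1.load  rd  (counter 4, T1.r 4)
[2] T1.cas  hit  (counter 5, T1.r 4)
[3] T0.load  rd  (counter 5, T0.r 5)
[4] T0.cas  hit  (counter 6, T0.r 5)
[5] T0.load  rd  (counter 6, T0.r 6)
[6] T0.cas  hit  (counter 7, T0.r 6)
[7] T2.load  rd  (counter 7, T2.r 7)
[8] T1.load  rd  (counter 7, T1.r 7)
[9] T2.cas  hit  (counter 8, T2.r 7)
[10] T2.load  rd  (counter 8, T2.r 8)
[11] T2.cas  hit  (counter 9, T2.r 8)
[12] T1.cas  miss  (counter 9, T1.r 7)
[13] T2.load  rd  (counter 9, T2.r 9)
[14] T2.cas  hit  (counter 10, T2.r 9)
[15] T2.load  rd  (counter 10, T2.r 10)
[16] T2.cas  hit  (counter 11, T2.r 10)
[17] T2.load  rd  (counter 11, T2.r 11)
[18] T2.cas  hit  (counter 12, T2.r 11)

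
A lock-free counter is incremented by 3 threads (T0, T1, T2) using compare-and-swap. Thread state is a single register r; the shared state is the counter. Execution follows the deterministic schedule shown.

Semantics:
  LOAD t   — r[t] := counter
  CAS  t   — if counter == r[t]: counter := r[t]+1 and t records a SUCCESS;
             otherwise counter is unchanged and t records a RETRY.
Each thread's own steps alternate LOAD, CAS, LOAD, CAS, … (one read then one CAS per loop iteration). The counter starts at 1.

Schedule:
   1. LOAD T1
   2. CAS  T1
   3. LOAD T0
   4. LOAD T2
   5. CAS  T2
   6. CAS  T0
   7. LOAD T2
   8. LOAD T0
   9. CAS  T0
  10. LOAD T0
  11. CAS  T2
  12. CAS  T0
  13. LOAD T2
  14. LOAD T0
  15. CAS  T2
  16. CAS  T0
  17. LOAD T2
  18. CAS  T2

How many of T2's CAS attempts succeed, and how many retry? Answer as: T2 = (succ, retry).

T2 = (3, 1)

T1 LOAD — after: cnt=1, r=1 — load
T1 CAS — after: cnt=2, r=1 — ok
T0 LOAD — after: cnt=2, r=2 — load
T2 LOAD — after: cnt=2, r=2 — load
T2 CAS — after: cnt=3, r=2 — ok
T0 CAS — after: cnt=3, r=2 — retry
T2 LOAD — after: cnt=3, r=3 — load
T0 LOAD — after: cnt=3, r=3 — load
T0 CAS — after: cnt=4, r=3 — ok
T0 LOAD — after: cnt=4, r=4 — load
T2 CAS — after: cnt=4, r=3 — retry
T0 CAS — after: cnt=5, r=4 — ok
T2 LOAD — after: cnt=5, r=5 — load
T0 LOAD — after: cnt=5, r=5 — load
T2 CAS — after: cnt=6, r=5 — ok
T0 CAS — after: cnt=6, r=5 — retry
T2 LOAD — after: cnt=6, r=6 — load
T2 CAS — after: cnt=7, r=6 — ok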